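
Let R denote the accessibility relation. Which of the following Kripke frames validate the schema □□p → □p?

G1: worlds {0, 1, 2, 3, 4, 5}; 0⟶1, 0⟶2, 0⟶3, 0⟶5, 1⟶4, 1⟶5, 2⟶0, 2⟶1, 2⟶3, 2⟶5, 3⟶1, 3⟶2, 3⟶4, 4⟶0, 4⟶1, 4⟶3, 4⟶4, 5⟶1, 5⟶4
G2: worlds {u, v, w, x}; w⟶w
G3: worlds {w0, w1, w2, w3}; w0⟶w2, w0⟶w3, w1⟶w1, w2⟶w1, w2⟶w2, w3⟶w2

Frame correspondent (Sahlqvist): ∀x ∀y (Rxy → ∃z (Rxz ∧ Rzy)) — i.e. density.
G1: fails — R20 but no z with R2z and Rz0.
G2: satisfies the condition.
G3: fails — Rw0w3 but no z with Rw0z and Rzw3.

G2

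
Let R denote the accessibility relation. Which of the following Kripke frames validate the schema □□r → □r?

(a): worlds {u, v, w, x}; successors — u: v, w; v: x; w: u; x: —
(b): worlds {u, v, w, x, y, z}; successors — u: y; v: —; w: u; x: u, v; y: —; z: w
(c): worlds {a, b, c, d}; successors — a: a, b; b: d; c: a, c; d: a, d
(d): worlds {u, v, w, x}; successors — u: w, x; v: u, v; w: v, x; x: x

(c)

The schema corresponds to density: ∀x ∀y (Rxy → ∃z (Rxz ∧ Rzy)).
(a): fails — Ruv but no z with Ruz and Rzv.
(b): fails — Rwu but no t with Rwt and Rtu.
(c): holds.
(d): fails — Ruw but no z with Ruz and Rzw.
Valid on: (c).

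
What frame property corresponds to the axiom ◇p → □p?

partial functionality

Suppose ◇p→□p is valid. Take Rxy, Rxz and set V(p)={y}. Then ◇p at x, so □p at x, so p at z, i.e. z=y.
The converse is a direct semantic check.
Frame condition: ∀x ∀y ∀z (Rxy ∧ Rxz → y = z).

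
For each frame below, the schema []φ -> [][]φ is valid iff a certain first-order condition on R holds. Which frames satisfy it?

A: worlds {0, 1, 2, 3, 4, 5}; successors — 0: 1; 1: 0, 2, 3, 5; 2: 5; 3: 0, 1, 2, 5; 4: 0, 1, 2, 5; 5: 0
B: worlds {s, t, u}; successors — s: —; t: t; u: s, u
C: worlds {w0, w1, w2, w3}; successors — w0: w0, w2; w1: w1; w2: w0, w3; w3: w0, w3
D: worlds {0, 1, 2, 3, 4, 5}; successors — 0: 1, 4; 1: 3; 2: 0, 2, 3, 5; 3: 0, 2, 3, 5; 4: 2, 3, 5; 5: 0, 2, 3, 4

B

The schema corresponds to transitivity: forall x forall y forall z (Rxy & Ryz -> Rxz).
A: fails — R10 and R01 but not R11.
B: ✓.
C: fails — Rw3w0 and Rw0w2 but not Rw3w2.
D: fails — R45 and R50 but not R40.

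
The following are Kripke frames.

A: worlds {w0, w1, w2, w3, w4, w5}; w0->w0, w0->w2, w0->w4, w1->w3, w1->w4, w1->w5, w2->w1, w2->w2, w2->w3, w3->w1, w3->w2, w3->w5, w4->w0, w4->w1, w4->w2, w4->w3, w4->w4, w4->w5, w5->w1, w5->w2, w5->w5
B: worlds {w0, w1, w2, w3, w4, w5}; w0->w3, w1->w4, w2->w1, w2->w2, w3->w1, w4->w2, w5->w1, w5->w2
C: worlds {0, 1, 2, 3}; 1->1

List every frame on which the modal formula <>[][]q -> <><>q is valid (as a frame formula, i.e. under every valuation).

A, C

The schema corresponds to a generalized confluence (Geach) condition: forall x forall y (xRy -> exists w (y R^2 w & x R^2 w)).
A: condition met.
B: fails — w0Rw3 but no w with w3R²w and w0R²w.
C: condition met.
Valid on: A, C.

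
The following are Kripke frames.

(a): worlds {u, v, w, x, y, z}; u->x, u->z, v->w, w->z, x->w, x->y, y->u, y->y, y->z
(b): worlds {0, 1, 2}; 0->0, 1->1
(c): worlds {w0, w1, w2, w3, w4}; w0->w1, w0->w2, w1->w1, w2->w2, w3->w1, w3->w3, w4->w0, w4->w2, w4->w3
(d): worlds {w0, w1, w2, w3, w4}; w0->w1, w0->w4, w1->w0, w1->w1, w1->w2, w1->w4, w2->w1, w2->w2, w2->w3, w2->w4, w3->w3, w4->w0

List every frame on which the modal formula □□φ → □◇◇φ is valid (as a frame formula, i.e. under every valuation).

Frame correspondent (Sahlqvist): ∀x ∀z (xRz → ∃w (xR²w ∧ zR²w)) — i.e. a generalized confluence (Geach) condition.
(a): fails — uRz but no t with uR²t and zR²t.
(b): condition met.
(c): condition met.
(d): condition met.
Valid on: (b), (c), (d).

(b), (c), (d)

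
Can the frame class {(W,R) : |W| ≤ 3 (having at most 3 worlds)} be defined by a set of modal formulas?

No

Modal frame validity is preserved under disjoint unions.
Any modal formula valid on each of 4 disjoint one-world frames is valid on their disjoint union (validity is preserved under disjoint unions). Each one-world frame has |W|=1≤3, but the union has |W|=4.
Hence having at most 3 worlds is not modally definable.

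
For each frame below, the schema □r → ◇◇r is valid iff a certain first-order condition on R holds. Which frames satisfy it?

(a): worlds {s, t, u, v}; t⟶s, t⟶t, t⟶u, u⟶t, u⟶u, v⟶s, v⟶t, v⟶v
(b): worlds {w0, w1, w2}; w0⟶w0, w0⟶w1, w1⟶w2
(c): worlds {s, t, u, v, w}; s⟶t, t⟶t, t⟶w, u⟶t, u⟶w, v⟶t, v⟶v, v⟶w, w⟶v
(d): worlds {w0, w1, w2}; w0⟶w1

(c)

This is the axiom for a generalized confluence (Geach) condition; its first-order frame correspondent is ∀x ∃w (xRw ∧ xR²w).
(a): fails — at s but no w with sRw and sR²w.
(b): fails — at w1 but no w with w1Rw and w1R²w.
(c): holds.
(d): fails — at w0 but no w with w0Rw and w0R²w.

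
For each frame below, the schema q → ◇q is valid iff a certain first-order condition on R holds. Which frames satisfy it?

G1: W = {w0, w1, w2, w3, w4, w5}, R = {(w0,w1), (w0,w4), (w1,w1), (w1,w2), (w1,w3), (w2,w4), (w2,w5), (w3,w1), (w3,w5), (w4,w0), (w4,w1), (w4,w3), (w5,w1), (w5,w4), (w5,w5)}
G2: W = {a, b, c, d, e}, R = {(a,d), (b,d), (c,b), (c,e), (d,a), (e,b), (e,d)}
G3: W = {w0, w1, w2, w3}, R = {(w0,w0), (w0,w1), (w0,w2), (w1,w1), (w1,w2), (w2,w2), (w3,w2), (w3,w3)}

This is the axiom for reflexivity; its first-order frame correspondent is ∀x Rxx.
G1: fails — world w0 does not see itself.
G2: fails — world a does not see itself.
G3: satisfies the condition.
Valid on: G3.

G3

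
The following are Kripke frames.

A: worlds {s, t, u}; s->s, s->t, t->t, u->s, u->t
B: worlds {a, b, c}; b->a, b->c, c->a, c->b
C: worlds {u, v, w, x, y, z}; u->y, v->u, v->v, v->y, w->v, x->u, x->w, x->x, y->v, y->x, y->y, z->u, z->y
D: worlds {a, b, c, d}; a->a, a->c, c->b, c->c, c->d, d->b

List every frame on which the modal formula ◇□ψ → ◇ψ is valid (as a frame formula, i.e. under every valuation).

A

This is the axiom for a generalized confluence (Geach) condition; its first-order frame correspondent is ∀x ∀y (xRy → ∃w (yRw ∧ xRw)).
A: satisfies the condition.
B: fails — bRa but no w with aRw and bRw.
C: fails — xRu but no t with uRt and xRt.
D: fails — cRb but no w with bRw and cRw.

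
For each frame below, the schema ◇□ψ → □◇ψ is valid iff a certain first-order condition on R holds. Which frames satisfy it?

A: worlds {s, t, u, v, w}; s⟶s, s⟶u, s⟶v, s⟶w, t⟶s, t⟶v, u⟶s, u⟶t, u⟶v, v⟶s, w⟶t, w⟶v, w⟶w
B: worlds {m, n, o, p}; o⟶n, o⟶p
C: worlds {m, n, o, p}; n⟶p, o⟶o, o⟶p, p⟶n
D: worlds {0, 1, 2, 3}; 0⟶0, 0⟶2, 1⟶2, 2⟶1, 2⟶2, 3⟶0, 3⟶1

D

Frame correspondent (Sahlqvist): ∀x ∀y ∀z (Rxy ∧ Rxz → ∃w (Ryw ∧ Rzw)) — i.e. convergence.
A: fails — Rsv and Rsw but v and w have no common successor.
B: fails — Ron and Ron but n and n have no common successor.
C: fails — Roo and Rop but o and p have no common successor.
D: satisfies the condition.
Valid on: D.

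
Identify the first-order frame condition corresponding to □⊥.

emptiness of R: ∀x ∀y ¬Rxy

□⊥ is valid iff no world has any successor (otherwise □⊥ fails at any world with one).
The converse is a direct semantic check.
So the correspondent is emptiness of R.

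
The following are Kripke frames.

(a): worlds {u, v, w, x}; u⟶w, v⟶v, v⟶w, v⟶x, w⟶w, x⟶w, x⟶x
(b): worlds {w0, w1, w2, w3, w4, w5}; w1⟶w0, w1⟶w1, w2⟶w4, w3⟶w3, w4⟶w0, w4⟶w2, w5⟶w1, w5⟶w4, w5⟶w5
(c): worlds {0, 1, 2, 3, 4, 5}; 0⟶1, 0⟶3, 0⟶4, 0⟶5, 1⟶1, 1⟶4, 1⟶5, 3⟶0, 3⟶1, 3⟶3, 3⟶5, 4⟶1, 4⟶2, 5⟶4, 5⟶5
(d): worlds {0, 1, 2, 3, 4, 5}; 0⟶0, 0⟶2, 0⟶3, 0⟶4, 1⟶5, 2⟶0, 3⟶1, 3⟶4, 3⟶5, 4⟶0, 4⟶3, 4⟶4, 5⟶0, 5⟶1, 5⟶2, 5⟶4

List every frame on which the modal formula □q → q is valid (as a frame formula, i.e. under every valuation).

none

This is the axiom for reflexivity; its first-order frame correspondent is ∀x Rxx.
(a): fails — world u does not see itself.
(b): fails — world w0 does not see itself.
(c): fails — world 0 does not see itself.
(d): fails — world 1 does not see itself.
Valid on no frame.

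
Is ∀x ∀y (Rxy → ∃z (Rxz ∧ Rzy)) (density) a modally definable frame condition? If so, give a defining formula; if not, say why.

The condition is density. A defining modal formula is □□p → □p.

Yes, by □□p → □p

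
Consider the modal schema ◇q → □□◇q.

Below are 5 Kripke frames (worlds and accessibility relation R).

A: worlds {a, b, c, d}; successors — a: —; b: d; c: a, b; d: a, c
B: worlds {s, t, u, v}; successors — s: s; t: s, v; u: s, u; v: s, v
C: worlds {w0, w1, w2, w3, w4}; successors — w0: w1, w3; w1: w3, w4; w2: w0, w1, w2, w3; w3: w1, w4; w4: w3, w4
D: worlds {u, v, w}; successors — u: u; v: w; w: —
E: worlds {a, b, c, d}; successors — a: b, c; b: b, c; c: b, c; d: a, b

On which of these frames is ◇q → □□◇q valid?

D

Frame correspondent (Sahlqvist): ∀x ∀y ∀z ((xRy ∧ xR²z) → ∃w (y = w ∧ zRw)) — i.e. a generalized confluence (Geach) condition.
A: fails — bRd, bR²a but no w with d=w and aRw.
B: fails — tRv, tR²s but no w with v=w and sRw.
C: fails — w0Rw1, w0R²w1 but no w with w1=w and w1Rw.
D: condition met.
E: fails — dRa, dR²b but no w with a=w and bRw.
Valid on: D.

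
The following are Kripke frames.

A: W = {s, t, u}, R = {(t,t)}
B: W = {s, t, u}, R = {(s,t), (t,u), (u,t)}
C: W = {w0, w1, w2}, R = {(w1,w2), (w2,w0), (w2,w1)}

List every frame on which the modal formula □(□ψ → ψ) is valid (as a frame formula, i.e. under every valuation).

This is the axiom for shift-reflexivity; its first-order frame correspondent is ∀x ∀y (Rxy → Ryy).
A: holds.
B: fails — Rtu but not Ruu.
C: fails — Rw1w2 but not Rw2w2.

A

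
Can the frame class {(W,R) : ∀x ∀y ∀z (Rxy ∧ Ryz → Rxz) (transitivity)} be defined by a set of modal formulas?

Yes: it is transitivity, defined by the 4 schema □r → □□r.

Definable; □r → □□r defines it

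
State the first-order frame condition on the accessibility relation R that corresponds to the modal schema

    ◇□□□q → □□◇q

This is a Sahlqvist (Geach-type) schema ◇^1□^3q → □^2◇^1q.
First-order correspondent: ∀x ∀y ∀z ((xRy ∧ xR²z) → ∃w (yR³w ∧ zRw)).

∀x ∀y ∀z ((xRy ∧ xR²z) → ∃w (yR³w ∧ zRw))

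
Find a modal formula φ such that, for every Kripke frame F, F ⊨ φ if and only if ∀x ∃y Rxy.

□q → ◇q

The condition is seriality. The D schema □q → ◇q defines it.
Suppose □q→◇q is valid. At any x set V(q)=W. Then □q at x, so ◇q at x, so x has a successor.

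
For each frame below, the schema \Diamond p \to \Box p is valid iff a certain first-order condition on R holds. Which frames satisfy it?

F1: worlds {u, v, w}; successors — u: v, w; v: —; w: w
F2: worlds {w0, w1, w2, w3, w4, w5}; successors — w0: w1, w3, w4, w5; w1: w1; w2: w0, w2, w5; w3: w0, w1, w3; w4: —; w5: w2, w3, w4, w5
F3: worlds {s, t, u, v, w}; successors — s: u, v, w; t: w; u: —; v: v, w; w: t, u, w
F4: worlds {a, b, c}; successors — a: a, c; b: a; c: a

none

The schema corresponds to partial functionality: \forall x \forall y \forall z (Rxy \wedge Rxz \to y = z).
F1: fails — u sees both v and w.
F2: fails — w0 sees both w1 and w3.
F3: fails — s sees both u and v.
F4: fails — a sees both a and c.
Valid on no frame.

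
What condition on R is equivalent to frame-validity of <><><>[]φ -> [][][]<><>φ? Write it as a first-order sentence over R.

This is a Sahlqvist (Geach-type) schema ◇^3□^1φ → □^3◇^2φ.
Minimal-valuation argument: fix x; take any y with xR^3y and any z with xR^3z. Set V(φ) to the set of worlds R-reachable from y in exactly 1 step. Then □^1φ holds at y, so the antecedent holds at x; validity forces ◇^2φ at z, giving a w with zR^2w and yR^1w.
First-order correspondent: forall x forall y forall z ((x R^3 y & x R^3 z) -> exists w (yRw & z R^2 w)).

forall x forall y forall z ((x R^3 y & x R^3 z) -> exists w (yRw & z R^2 w))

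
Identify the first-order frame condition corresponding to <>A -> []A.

Partial functionality

This schema is the CD axiom.
Its frame correspondent is partial functionality — forall x forall y forall z (Rxy & Rxz -> y = z).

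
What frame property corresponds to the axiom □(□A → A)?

Suppose □(□A→A) is valid. Take Rxy and set V(A)={w : Ryw}. Then at y, □A holds; since □(□A→A) at x, □A→A at y, so A at y, i.e. Ryy.
Conversely, any frame satisfying ∀x ∀y (Rxy → Ryy) validates the schema.
So the correspondent is shift-reflexivity.

Shift-reflexivity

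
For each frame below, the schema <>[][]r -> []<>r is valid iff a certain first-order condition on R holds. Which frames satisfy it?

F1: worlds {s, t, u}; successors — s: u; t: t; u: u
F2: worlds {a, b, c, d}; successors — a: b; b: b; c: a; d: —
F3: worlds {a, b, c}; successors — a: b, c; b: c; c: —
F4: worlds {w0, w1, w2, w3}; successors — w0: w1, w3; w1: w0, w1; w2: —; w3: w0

Frame correspondent (Sahlqvist): forall x forall y forall z ((xRy & xRz) -> exists w (y R^2 w & zRw)) — i.e. a generalized confluence (Geach) condition.
F1: ✓.
F2: ✓.
F3: fails — aRb, aRb but no w with bR²w and bRw.
F4: fails — w0Rw3, w0Rw3 but no w with w3R²w and w3Rw.

F1, F2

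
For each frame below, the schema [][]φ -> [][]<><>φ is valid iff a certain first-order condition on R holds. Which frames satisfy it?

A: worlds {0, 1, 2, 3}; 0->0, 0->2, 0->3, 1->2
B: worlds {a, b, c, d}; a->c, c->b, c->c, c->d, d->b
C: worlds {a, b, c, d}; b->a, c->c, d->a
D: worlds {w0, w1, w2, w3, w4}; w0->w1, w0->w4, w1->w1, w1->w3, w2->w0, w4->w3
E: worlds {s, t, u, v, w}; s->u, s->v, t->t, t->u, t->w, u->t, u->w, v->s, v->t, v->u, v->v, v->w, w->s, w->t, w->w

This is the axiom for a generalized confluence (Geach) condition; its first-order frame correspondent is forall x forall z (x R^2 z -> exists w (x R^2 w & z R^2 w)).
A: fails — 0R²2 but no w with 0R²w and 2R²w.
B: fails — aR²b but no w with aR²w and bR²w.
C: holds.
D: fails — w0R²w3 but no w with w0R²w and w3R²w.
E: holds.

C, E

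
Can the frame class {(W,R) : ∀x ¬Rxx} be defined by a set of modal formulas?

No

If a class were modally definable it would be closed under surjective bounded morphisms (Goldblatt–Thomason).
The 2-cycle (worlds s,t with s→t→s) is irreflexive, and the map sending every world to a single reflexive point • is a surjective bounded morphism (forth: every edge maps to (•,•); back: every world has a successor). So any modal formula valid on the 2-cycle is also valid on the reflexive point, which is not irreflexive.
So no modal formula (or set of formulas) defines exactly the irreflexive frames.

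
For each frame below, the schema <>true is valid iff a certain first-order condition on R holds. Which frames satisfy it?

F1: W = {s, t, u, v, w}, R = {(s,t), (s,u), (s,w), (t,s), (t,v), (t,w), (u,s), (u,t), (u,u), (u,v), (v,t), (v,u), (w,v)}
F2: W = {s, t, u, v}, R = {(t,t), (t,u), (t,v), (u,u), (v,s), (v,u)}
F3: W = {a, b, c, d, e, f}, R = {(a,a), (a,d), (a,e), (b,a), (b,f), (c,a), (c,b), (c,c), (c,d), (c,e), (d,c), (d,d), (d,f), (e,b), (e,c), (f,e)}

The schema corresponds to seriality: forall x exists y Rxy.
F1: ✓.
F2: fails — world s has no successor.
F3: ✓.

F1, F3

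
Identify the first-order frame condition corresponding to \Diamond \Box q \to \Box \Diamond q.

Suppose ◇□q→□◇q is valid. Take Rxy, Rxz and set V(q)={w : Ryw}. Then □q at y so ◇□q at x, so □◇q at x, so ◇q at z, giving w with Rzw and Ryw.
Conversely, on a frame with convergence the schema holds at every world under every valuation.
So the correspondent is convergence.

Convergence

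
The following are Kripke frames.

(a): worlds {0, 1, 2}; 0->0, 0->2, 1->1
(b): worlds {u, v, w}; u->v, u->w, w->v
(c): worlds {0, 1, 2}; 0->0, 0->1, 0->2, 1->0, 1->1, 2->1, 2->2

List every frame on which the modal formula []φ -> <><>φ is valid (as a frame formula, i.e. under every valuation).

Frame correspondent (Sahlqvist): forall x exists w (xRw & x R^2 w) — i.e. a generalized confluence (Geach) condition.
(a): fails — at 2 but no w with 2Rw and 2R²w.
(b): fails — at v but no t with vRt and vR²t.
(c): holds.
Valid on: (c).

(c)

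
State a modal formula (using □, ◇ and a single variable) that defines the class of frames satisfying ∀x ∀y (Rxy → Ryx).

p → □◇p

The condition is symmetry. The B schema p → □◇p defines it.
Suppose p→□◇p is valid. Take Rxy and set V(p)={x}. Then p at x, so □◇p at x, so ◇p at y, so some z with Ryz has p; z=x, i.e. Ryx.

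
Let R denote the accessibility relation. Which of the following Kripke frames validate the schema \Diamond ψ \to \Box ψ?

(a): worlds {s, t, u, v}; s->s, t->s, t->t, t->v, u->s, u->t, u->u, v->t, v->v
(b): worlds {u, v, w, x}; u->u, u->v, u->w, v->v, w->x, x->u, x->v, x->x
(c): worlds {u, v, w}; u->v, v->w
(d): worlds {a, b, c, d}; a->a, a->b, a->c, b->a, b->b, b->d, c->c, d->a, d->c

(c)

The schema corresponds to partial functionality: \forall x \forall y \forall z (Rxy \wedge Rxz \to y = z).
(a): fails — t sees both s and t.
(b): fails — u sees both u and v.
(c): ✓.
(d): fails — a sees both a and b.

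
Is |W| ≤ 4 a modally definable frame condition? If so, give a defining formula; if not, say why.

No — not modally definable

Modal frame validity is preserved under disjoint unions.
Any modal formula valid on each of 5 disjoint one-world frames is valid on their disjoint union (validity is preserved under disjoint unions). Each one-world frame has |W|=1≤4, but the union has |W|=5.
So no modal formula (or set of formulas) defines exactly the |W|≤4 frames.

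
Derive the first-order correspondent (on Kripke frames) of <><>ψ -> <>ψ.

This is a Sahlqvist (Geach-type) schema ◇^2□^0ψ → □^0◇^1ψ.
Minimal-valuation argument: fix x; take any y with xR^2y and any z with xR^0z. Set V(ψ) to the set of worlds R-reachable from y in exactly 0 steps. Then □^0ψ holds at y, so the antecedent holds at x; validity forces ◇^1ψ at z, giving a w with zR^1w and yR^0w.
First-order correspondent: forall x forall y (x R^2 y -> exists w (y = w & xRw)).

forall x forall y (x R^2 y -> exists w (y = w & xRw))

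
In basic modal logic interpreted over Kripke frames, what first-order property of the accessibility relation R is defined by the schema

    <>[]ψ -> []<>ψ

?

convergence

Suppose ◇□ψ→□◇ψ is valid. Take Rxy, Rxz and set V(ψ)={w : Ryw}. Then □ψ at y so ◇□ψ at x, so □◇ψ at x, so ◇ψ at z, giving w with Rzw and Ryw.
Conversely, on a frame with convergence the schema holds at every world under every valuation.
So the correspondent is convergence.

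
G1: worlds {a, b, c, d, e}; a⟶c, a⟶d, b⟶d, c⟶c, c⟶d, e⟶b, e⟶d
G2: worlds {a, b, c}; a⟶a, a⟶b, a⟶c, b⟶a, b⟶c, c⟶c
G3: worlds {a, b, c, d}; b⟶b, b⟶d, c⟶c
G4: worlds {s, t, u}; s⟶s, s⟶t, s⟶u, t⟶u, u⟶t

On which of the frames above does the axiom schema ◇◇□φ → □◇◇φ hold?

Frame correspondent (Sahlqvist): ∀x ∀y ∀z ((xR²y ∧ xRz) → ∃w (yRw ∧ zR²w)) — i.e. a generalized confluence (Geach) condition.
G1: fails — aR²c, aRd but no w with cRw and dR²w.
G2: satisfies the condition.
G3: fails — bR²b, bRd but no w with bRw and dR²w.
G4: fails — sR²t, sRt but no w with tRw and tR²w.
Valid on: G2.

G2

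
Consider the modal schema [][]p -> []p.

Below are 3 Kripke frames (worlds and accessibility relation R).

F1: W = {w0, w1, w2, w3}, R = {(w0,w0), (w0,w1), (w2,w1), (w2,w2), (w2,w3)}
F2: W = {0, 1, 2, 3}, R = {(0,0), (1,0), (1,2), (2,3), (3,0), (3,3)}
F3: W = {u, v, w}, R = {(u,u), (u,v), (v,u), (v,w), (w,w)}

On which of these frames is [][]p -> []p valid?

F1, F3

The schema corresponds to density: forall x forall y (Rxy -> exists z (Rxz & Rzy)).
F1: holds.
F2: fails — R12 but no z with R1z and Rz2.
F3: holds.
Valid on: F1, F3.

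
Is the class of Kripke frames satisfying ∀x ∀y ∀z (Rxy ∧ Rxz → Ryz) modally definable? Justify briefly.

This is a Sahlqvist condition; the 5 axiom ◇p → □◇p defines it.
Suppose ◇p→□◇p is valid. Take Rxy, Rxz and set V(p)={y}. Then ◇p at x, so □◇p at x, so ◇p at z, so some w with Rzw has p; w=y, i.e. Rzy. By symmetry of the argument, Ryz.

Yes — defined by ◇p → □◇p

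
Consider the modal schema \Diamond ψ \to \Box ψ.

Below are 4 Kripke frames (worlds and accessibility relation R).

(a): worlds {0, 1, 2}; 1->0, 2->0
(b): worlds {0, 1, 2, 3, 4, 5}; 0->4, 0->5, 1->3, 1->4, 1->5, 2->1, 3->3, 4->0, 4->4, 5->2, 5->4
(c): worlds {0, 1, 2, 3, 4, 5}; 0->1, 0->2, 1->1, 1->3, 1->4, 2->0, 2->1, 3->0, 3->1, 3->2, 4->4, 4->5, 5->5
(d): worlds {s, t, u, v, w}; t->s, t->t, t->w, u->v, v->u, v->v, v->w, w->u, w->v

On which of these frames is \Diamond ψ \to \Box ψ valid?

This is the axiom for partial functionality; its first-order frame correspondent is \forall x \forall y \forall z (Rxy \wedge Rxz \to y = z).
(a): condition met.
(b): fails — 0 sees both 4 and 5.
(c): fails — 0 sees both 1 and 2.
(d): fails — t sees both s and t.
Valid on: (a).

(a)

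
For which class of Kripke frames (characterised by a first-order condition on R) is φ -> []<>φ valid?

This is the B axiom.
It corresponds to symmetry: forall x forall y (Rxy -> Ryx).

Symmetry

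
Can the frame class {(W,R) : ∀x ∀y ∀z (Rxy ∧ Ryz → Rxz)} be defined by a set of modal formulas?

Yes — defined by □r → □□r

The condition is transitivity. A defining modal formula is □r → □□r.
Suppose □r→□□r is valid. Take Rxy, Ryz and set V(r)={w : Rxw}. Then □r at x, so □□r at x, so □r at y, so r at z, i.e. Rxz.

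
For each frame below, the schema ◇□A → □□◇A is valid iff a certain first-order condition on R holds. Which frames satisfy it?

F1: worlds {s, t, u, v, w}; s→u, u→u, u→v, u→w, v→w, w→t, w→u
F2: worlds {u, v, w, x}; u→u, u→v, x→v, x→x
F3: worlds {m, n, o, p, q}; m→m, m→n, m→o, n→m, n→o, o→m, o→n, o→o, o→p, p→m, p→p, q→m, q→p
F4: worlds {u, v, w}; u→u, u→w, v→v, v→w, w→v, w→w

This is the axiom for a generalized confluence (Geach) condition; its first-order frame correspondent is ∀x ∀y ∀z ((xRy ∧ xR²z) → ∃w (yRw ∧ zRw)).
F1: fails — uRu, uR²t but no w* with uRw* and tRw*.
F2: fails — uRu, uR²v but no t with uRt and vRt.
F3: condition met.
F4: condition met.

F3, F4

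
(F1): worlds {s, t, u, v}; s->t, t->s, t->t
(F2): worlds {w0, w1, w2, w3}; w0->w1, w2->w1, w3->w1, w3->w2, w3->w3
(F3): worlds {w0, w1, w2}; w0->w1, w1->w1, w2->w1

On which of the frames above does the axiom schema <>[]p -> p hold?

(F1)

This is the axiom for symmetry; its first-order frame correspondent is forall x forall y (Rxy -> Ryx).
(F1): ✓.
(F2): fails — Rw3w1 but not Rw1w3.
(F3): fails — Rw0w1 but not Rw1w0.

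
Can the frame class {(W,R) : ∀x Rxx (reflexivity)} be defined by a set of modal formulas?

Yes: it is reflexivity, defined by the T schema □r → r.

Yes, by □r → r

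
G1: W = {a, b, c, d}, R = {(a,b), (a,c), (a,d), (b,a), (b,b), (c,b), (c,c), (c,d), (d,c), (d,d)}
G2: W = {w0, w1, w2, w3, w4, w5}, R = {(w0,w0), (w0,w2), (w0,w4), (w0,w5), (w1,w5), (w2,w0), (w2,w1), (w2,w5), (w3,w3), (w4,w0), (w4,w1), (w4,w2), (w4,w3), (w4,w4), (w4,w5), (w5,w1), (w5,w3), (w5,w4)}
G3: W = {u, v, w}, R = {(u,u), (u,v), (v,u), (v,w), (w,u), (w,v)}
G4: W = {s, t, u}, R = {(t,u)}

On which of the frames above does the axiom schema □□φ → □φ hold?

G1

This is the axiom for density; its first-order frame correspondent is ∀x ∀y (Rxy → ∃z (Rxz ∧ Rzy)).
G1: satisfies the condition.
G2: fails — Rw1w5 but no z with Rw1z and Rzw5.
G3: fails — Rvw but no z with Rvz and Rzw.
G4: fails — Rtu but no z with Rtz and Rzu.
Valid on: G1.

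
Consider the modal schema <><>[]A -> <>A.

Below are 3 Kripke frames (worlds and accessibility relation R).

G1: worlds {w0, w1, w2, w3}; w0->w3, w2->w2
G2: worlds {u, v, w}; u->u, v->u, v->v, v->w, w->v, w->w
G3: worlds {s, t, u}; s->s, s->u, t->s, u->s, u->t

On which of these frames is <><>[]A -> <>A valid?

Frame correspondent (Sahlqvist): forall x forall y (x R^2 y -> exists w (yRw & xRw)) — i.e. a generalized confluence (Geach) condition.
G1: holds.
G2: fails — wR²u but no t with uRt and wRt.
G3: holds.

G1, G3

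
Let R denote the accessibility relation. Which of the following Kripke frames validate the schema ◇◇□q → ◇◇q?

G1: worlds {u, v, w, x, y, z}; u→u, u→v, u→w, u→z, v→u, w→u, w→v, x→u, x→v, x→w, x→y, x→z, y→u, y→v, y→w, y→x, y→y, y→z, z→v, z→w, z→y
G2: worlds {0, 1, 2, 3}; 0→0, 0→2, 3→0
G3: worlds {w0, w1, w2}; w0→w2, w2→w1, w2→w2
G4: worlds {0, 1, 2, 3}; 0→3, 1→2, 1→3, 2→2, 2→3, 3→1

This is the axiom for a generalized confluence (Geach) condition; its first-order frame correspondent is ∀x ∀y (xR²y → ∃w (yRw ∧ xR²w)).
G1: condition met.
G2: fails — 0R²2 but no w with 2Rw and 0R²w.
G3: fails — w0R²w1 but no w with w1Rw and w0R²w.
G4: fails — 0R²1 but no w with 1Rw and 0R²w.
Valid on: G1.

G1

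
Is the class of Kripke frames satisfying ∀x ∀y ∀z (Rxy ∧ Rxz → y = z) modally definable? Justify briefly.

The condition is partial functionality. A defining modal formula is ◇p → □p.

Yes — defined by ◇p → □p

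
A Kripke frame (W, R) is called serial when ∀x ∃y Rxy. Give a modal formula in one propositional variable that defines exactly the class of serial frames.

□r → ◇r

This is seriality; the standard corresponding axiom is D: □r → ◇r.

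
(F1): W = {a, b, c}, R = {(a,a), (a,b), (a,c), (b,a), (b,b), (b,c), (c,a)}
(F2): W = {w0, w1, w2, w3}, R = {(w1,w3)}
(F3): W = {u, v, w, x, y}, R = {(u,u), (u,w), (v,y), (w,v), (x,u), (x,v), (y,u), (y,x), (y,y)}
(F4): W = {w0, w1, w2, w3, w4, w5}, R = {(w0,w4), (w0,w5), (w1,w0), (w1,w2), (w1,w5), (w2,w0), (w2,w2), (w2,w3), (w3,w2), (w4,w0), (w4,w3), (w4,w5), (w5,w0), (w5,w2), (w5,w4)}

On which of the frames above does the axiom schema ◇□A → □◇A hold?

(F1)

This is the axiom for convergence; its first-order frame correspondent is ∀x ∀y ∀z (Rxy ∧ Rxz → ∃w (Ryw ∧ Rzw)).
(F1): condition met.
(F2): fails — Rw1w3 and Rw1w3 but w3 and w3 have no common successor.
(F3): fails — Ruw and Ruu but w and u have no common successor.
(F4): fails — Rw1w2 and Rw1w0 but w2 and w0 have no common successor.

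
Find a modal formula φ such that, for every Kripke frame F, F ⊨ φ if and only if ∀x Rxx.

A defining formula is □p → p (the T axiom).
Suppose □p→p is valid. At any x set V(p)={w : Rxw}. Then □p holds at x, so p holds at x, i.e. Rxx.

□p → p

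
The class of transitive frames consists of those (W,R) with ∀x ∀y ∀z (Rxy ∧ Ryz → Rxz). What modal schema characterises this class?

This is transitivity; the standard corresponding axiom is 4: □q → □□q.
Suppose □q→□□q is valid. Take Rxy, Ryz and set V(q)={w : Rxw}. Then □q at x, so □□q at x, so □q at y, so q at z, i.e. Rxz.

□q → □□q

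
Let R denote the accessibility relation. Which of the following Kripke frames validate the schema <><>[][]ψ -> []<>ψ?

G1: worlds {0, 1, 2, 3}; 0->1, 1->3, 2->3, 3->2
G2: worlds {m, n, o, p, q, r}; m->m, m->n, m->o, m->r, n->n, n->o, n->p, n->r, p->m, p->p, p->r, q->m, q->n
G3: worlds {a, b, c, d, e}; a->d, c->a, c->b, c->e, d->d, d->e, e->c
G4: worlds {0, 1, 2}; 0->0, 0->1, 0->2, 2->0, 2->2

G1

Frame correspondent (Sahlqvist): forall x forall y forall z ((x R^2 y & xRz) -> exists w (y R^2 w & zRw)) — i.e. a generalized confluence (Geach) condition.
G1: satisfies the condition.
G2: fails — mR²m, mRo but no w with mR²w and oRw.
G3: fails — cR²c, cRb but no w with cR²w and bRw.
G4: fails — 0R²0, 0R1 but no w with 0R²w and 1Rw.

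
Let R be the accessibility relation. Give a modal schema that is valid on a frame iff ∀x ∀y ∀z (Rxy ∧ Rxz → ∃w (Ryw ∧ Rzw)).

◇□s → □◇s

The condition is convergence. The .2 schema ◇□s → □◇s defines it.
Suppose ◇□s→□◇s is valid. Take Rxy, Rxz and set V(s)={w : Ryw}. Then □s at y so ◇□s at x, so □◇s at x, so ◇s at z, giving w with Rzw and Ryw.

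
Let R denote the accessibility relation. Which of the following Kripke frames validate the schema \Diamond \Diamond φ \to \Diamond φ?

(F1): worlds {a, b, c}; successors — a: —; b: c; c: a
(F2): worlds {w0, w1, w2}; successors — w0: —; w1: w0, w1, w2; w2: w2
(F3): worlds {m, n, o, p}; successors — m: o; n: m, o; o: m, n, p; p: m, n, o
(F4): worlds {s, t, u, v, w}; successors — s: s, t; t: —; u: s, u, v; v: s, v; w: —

(F2)

Frame correspondent (Sahlqvist): \forall x \forall y \forall z (Rxy \wedge Ryz \to Rxz) — i.e. transitivity.
(F1): fails — Rbc and Rca but not Rba.
(F2): holds.
(F3): fails — Ron and Rno but not Roo.
(F4): fails — Rus and Rst but not Rut.
Valid on: (F2).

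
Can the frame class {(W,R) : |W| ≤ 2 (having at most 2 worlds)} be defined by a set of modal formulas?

If a class were modally definable it would be closed under disjoint unions (Goldblatt–Thomason).
Any modal formula valid on each of 3 disjoint one-world frames is valid on their disjoint union (validity is preserved under disjoint unions). Each one-world frame has |W|=1≤2, but the union has |W|=3.
Hence having at most 2 worlds is not modally definable.

Not modally definable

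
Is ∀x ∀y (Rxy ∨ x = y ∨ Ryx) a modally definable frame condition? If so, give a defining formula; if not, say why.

No — not modally definable

If a class were modally definable it would be closed under disjoint unions (Goldblatt–Thomason).
Take 4 disjoint single-world reflexive frames: each is trivially connected, but their disjoint union has 4 worlds with no edge between distinct components, so it is not connected.
Hence connectedness of R is not modally definable.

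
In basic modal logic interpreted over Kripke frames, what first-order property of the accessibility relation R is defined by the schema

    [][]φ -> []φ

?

Suppose □□φ→□φ is valid. Take Rxy and set V(φ)={w : xR²w}. Then □□φ at x, so □φ at x, so φ at y, i.e. ∃z(Rxz∧Rzy).

density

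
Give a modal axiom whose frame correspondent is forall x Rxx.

□r → r

This is reflexivity; the standard corresponding axiom is T: □r → r.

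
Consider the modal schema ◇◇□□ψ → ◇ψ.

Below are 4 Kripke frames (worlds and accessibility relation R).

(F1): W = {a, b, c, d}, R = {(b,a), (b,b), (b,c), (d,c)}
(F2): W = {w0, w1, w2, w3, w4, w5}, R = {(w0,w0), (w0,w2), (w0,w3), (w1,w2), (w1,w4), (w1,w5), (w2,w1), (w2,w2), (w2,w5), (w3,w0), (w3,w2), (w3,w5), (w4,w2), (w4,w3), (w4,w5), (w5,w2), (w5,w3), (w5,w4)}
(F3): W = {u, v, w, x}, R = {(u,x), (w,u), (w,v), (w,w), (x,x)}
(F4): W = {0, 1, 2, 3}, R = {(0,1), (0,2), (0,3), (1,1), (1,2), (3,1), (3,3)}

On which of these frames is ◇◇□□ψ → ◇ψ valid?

(F2)

This is the axiom for a generalized confluence (Geach) condition; its first-order frame correspondent is ∀x ∀y (xR²y → ∃w (yR²w ∧ xRw)).
(F1): fails — bR²a but no w with aR²w and bRw.
(F2): ✓.
(F3): fails — wR²u but no t with uR²t and wRt.
(F4): fails — 0R²2 but no w with 2R²w and 0Rw.
Valid on: (F2).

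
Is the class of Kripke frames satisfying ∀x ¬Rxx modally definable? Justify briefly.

If a class were modally definable it would be closed under surjective bounded morphisms (Goldblatt–Thomason).
The 2-cycle (worlds a,b with a→b→a) is irreflexive, and the map sending every world to a single reflexive point • is a surjective bounded morphism (forth: every edge maps to (•,•); back: every world has a successor). So any modal formula valid on the 2-cycle is also valid on the reflexive point, which is not irreflexive.
So no modal formula (or set of formulas) defines exactly the irreflexive frames.

Not definable by any modal formula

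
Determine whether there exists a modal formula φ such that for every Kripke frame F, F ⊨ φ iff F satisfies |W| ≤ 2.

No — not modally definable

Any modally definable frame class is closed under disjoint unions.
Any modal formula valid on each of 3 disjoint one-world frames is valid on their disjoint union (validity is preserved under disjoint unions). Each one-world frame has |W|=1≤2, but the union has |W|=3.
Hence having at most 2 worlds is not modally definable.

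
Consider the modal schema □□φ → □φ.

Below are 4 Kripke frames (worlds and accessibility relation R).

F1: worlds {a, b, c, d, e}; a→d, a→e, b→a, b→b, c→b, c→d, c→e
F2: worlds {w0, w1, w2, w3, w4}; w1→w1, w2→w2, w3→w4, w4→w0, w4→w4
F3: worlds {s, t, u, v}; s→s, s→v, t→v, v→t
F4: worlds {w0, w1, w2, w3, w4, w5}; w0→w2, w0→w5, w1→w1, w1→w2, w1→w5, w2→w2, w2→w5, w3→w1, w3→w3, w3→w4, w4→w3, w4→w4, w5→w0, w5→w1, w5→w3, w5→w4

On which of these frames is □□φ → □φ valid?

F2

This is the axiom for density; its first-order frame correspondent is ∀x ∀y (Rxy → ∃z (Rxz ∧ Rzy)).
F1: fails — Rcd but no z with Rcz and Rzd.
F2: satisfies the condition.
F3: fails — Rvt but no z with Rvz and Rzt.
F4: fails — Rw5w0 but no z with Rw5z and Rzw0.
Valid on: F2.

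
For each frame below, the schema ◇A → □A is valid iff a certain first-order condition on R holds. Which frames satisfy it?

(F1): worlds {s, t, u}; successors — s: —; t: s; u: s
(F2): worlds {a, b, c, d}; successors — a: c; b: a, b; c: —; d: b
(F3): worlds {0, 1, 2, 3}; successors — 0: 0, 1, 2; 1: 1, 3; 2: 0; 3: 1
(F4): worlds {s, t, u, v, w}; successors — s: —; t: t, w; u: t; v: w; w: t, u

(F1)

The schema corresponds to partial functionality: ∀x ∀y ∀z (Rxy ∧ Rxz → y = z).
(F1): ✓.
(F2): fails — b sees both a and b.
(F3): fails — 0 sees both 0 and 1.
(F4): fails — t sees both t and w.
Valid on: (F1).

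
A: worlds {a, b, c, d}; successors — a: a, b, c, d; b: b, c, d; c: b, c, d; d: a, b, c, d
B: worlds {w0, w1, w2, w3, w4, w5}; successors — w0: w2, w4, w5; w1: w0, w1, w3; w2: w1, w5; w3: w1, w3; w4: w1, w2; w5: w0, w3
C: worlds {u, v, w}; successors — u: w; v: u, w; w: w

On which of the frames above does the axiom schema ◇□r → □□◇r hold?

A, C

This is the axiom for a generalized confluence (Geach) condition; its first-order frame correspondent is ∀x ∀y ∀z ((xRy ∧ xR²z) → ∃w (yRw ∧ zRw)).
A: ✓.
B: fails — w0Rw2, w0R²w5 but no w with w2Rw and w5Rw.
C: ✓.
Valid on: A, C.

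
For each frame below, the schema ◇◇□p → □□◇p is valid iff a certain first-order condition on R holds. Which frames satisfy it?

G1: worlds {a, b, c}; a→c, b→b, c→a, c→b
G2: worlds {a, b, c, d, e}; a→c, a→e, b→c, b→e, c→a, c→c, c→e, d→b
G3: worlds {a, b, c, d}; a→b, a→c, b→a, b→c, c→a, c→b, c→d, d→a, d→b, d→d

This is the axiom for a generalized confluence (Geach) condition; its first-order frame correspondent is ∀x ∀y ∀z ((xR²y ∧ xR²z) → ∃w (yRw ∧ zRw)).
G1: fails — aR²a, aR²b but no w with aRw and bRw.
G2: fails — aR²a, aR²e but no w with aRw and eRw.
G3: ✓.
Valid on: G3.

G3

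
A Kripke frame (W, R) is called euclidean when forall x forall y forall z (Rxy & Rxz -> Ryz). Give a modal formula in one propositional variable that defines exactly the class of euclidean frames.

◇s → □◇s

This is the Euclidean property; the standard corresponding axiom is 5: ◇s → □◇s.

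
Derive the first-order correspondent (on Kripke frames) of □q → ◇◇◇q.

This is a Sahlqvist (Geach-type) schema ◇^0□^1q → □^0◇^3q.
Minimal-valuation argument: fix x; take any y with xR^0y and any z with xR^0z. Set V(q) to the set of worlds R-reachable from y in exactly 1 step. Then □^1q holds at y, so the antecedent holds at x; validity forces ◇^3q at z, giving a w with zR^3w and yR^1w.
First-order correspondent: ∀x ∃w (xRw ∧ xR³w).

∀x ∃w (xRw ∧ xR³w)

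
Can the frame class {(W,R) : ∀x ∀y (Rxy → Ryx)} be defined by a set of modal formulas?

Yes — defined by q → □◇q

The condition is symmetry. A defining modal formula is q → □◇q.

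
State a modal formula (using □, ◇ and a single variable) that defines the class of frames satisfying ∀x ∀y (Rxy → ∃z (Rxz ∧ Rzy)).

□□q → □q

This is density; the standard corresponding axiom is C4: □□q → □q.
Suppose □□q→□q is valid. Take Rxy and set V(q)={w : xR²w}. Then □□q at x, so □q at x, so q at y, i.e. ∃z(Rxz∧Rzy).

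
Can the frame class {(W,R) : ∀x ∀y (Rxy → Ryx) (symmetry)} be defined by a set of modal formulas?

Yes: it is symmetry, defined by the B schema p → □◇p.
Suppose p→□◇p is valid. Take Rxy and set V(p)={x}. Then p at x, so □◇p at x, so ◇p at y, so some z with Ryz has p; z=x, i.e. Ryx.

Definable; p → □◇p defines it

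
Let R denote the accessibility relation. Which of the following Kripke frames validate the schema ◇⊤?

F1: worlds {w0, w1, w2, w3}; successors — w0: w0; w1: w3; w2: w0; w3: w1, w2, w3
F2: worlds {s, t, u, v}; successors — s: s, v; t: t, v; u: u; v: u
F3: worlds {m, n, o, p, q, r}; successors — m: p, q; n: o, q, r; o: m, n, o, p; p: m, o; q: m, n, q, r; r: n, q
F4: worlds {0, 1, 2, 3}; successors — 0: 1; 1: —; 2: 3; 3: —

F1, F2, F3

This is the axiom for seriality; its first-order frame correspondent is ∀x ∃y Rxy.
F1: ✓.
F2: ✓.
F3: ✓.
F4: fails — world 1 has no successor.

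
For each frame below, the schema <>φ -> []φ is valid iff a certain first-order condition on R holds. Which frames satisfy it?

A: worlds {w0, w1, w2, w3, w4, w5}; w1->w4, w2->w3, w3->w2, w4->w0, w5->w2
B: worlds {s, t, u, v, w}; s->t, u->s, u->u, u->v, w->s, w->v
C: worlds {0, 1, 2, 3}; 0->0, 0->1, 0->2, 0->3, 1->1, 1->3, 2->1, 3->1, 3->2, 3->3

This is the axiom for partial functionality; its first-order frame correspondent is forall x forall y forall z (Rxy & Rxz -> y = z).
A: condition met.
B: fails — u sees both s and u.
C: fails — 0 sees both 0 and 1.

A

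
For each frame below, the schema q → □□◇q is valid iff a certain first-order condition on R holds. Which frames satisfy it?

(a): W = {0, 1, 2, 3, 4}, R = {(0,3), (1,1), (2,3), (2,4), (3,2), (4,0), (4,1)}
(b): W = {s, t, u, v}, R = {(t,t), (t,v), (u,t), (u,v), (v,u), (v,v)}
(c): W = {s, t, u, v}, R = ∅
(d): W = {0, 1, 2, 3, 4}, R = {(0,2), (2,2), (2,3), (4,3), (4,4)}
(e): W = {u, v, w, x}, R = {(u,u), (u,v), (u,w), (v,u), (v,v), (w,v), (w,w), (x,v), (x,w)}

This is the axiom for a generalized confluence (Geach) condition; its first-order frame correspondent is ∀x ∀z (xR²z → ∃w (x = w ∧ zRw)).
(a): fails — 0R²2 but no w with 0=w and 2Rw.
(b): fails — tR²v but no w with t=w and vRw.
(c): holds.
(d): fails — 0R²2 but no w with 0=w and 2Rw.
(e): fails — uR²w but no t with u=t and wRt.
Valid on: (c).

(c)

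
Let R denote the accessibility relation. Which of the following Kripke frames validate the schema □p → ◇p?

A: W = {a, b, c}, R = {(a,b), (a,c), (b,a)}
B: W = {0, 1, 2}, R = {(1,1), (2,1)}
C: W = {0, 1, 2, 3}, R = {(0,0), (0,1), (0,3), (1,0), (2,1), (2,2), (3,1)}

This is the axiom for seriality; its first-order frame correspondent is ∀x ∃y Rxy.
A: fails — world c has no successor.
B: fails — world 0 has no successor.
C: satisfies the condition.
Valid on: C.

C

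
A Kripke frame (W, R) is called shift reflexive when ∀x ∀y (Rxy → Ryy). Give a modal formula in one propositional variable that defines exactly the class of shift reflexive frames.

□(□r → r)

This is shift-reflexivity; the standard corresponding axiom is T□: □(□r → r).
Suppose □(□r→r) is valid. Take Rxy and set V(r)={w : Ryw}. Then at y, □r holds; since □(□r→r) at x, □r→r at y, so r at y, i.e. Ryy.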